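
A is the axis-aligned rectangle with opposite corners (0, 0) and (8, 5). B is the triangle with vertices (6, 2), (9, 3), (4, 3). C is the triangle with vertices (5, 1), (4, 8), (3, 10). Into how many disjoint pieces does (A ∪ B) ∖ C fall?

(A ∪ B) ∖ C is a single connected region.

1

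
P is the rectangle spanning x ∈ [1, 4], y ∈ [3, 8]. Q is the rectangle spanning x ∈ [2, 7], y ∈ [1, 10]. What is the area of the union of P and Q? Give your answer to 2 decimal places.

By inclusion–exclusion:
Individual areas: |P| = 15, |Q| = 45.
|P∩Q|: x∈[2,4], y∈[3,8] → 2·5 = 10.
|P ∪ Q| = 60 − 10 = 50.00.

50.00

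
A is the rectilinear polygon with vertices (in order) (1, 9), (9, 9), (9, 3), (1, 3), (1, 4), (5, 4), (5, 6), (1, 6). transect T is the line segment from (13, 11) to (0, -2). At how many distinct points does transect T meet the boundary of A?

2

The segment meets the boundary at (5,3), (9,7).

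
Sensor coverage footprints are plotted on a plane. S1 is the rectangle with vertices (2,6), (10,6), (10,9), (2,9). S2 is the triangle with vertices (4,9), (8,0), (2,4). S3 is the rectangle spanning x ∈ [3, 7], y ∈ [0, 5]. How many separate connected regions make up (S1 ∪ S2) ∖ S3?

2

(S1 ∪ S2) ∖ S3 splits into 2 disjoint pieces (area 28.0889, area 0.7917).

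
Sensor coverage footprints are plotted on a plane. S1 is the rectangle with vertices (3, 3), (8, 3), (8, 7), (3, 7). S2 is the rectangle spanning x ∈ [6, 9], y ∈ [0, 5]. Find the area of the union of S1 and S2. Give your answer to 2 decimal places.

31.00

By inclusion–exclusion:
Individual areas: |S1| = 20, |S2| = 15.
|S1∩S2|: x∈[6,8], y∈[3,5] → 2·2 = 4.
|S1 ∪ S2| = 35 − 4 = 31.00.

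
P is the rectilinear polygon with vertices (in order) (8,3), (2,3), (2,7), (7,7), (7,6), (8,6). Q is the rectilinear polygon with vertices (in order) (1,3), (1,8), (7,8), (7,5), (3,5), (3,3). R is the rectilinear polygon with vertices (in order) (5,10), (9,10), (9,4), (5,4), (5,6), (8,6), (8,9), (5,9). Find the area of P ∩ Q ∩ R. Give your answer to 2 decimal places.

The intersection is the polygon with vertices (7,5), (5,5), (5,6), (7,6).
By the shoelace formula its area is 2.00.

2.00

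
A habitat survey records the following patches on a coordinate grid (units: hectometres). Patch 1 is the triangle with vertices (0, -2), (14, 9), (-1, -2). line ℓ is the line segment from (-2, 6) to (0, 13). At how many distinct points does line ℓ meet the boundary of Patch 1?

0

The segment lies entirely outside Patch 1 and never meets its boundary.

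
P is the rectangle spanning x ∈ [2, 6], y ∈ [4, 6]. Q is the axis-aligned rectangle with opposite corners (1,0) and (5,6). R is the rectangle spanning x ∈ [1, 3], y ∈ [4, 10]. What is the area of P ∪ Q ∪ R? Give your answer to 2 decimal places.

By inclusion–exclusion:
Individual areas: |P| = 8, |Q| = 24, |R| = 12.
|P∩Q|: x∈[2,5], y∈[4,6] → 3·2 = 6.
|P∩R|: x∈[2,3], y∈[4,6] → 1·2 = 2.
|Q∩R|: x∈[1,3], y∈[4,6] → 2·2 = 4.
|P∩Q∩R| = 2.
|P ∪ Q ∪ R| = 44 − 12 + 2 = 34.00.

34.00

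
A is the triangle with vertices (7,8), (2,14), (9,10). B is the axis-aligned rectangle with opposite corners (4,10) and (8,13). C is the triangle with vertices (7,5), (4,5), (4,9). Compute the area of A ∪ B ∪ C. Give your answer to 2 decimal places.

23.21

By inclusion–exclusion:
Individual areas: |A| = 11, |B| = 12, |C| = 6.
|A∩B| = 5.7905.
|A∩C| = 0.
|B∩C| = 0.
|A∩B∩C| = 0.
|A ∪ B ∪ C| = 29 − 5.7905 + 0 = 23.21.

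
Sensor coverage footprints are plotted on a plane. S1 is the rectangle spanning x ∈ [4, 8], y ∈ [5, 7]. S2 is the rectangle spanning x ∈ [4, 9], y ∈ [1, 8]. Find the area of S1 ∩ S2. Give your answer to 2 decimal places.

|S1∩S2|: x∈[4,8], y∈[5,7] → 4·2 = 8.

8.00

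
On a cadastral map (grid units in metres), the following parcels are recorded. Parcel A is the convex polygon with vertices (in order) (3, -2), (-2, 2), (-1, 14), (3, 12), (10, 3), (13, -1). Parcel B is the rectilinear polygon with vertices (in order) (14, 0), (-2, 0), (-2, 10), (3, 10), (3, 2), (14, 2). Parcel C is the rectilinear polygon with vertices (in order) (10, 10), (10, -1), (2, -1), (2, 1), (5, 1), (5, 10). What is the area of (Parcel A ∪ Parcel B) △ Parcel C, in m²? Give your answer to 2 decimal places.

117.52

|Parcel A ∪ Parcel B| = 140.6667.
|(Parcel A ∪ Parcel B) ∩ Parcel C| = 42.0714.
|(Parcel A ∪ Parcel B) △ Parcel C| = 140.6667 + 61 − 84.1429 = 117.52.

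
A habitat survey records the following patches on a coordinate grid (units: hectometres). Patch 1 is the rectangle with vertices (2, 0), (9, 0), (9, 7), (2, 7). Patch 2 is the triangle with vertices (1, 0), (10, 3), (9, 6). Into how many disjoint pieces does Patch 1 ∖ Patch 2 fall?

2

Patch 1 ∖ Patch 2 splits into 2 disjoint pieces (area 10.5, area 25.375).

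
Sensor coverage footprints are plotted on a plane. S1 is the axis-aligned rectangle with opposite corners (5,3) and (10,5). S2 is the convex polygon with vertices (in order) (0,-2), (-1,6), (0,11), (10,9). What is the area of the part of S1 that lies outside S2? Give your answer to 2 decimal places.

|S1| = 10, |S1∩S2| = 1.0227.
|S1 ∖ S2| = |S1| − |S1∩S2| = 10 − 1.0227 = 8.98.

8.98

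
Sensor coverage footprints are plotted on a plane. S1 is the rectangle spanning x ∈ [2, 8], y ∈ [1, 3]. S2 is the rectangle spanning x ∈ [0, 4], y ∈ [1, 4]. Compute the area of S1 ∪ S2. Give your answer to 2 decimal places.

By inclusion–exclusion:
Individual areas: |S1| = 12, |S2| = 12.
|S1∩S2|: x∈[2,4], y∈[1,3] → 2·2 = 4.
|S1 ∪ S2| = 24 − 4 = 20.00.

20.00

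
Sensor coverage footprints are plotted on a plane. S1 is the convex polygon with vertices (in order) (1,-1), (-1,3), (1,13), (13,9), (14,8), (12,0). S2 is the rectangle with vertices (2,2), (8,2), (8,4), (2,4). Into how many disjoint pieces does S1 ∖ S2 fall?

S1 ∖ S2 is a single connected region.

1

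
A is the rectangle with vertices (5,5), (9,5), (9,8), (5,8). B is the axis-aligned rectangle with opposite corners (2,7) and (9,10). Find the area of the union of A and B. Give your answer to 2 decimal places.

29.00

By inclusion–exclusion:
Individual areas: |A| = 12, |B| = 21.
|A∩B|: x∈[5,9], y∈[7,8] → 4·1 = 4.
|A ∪ B| = 33 − 4 = 29.00.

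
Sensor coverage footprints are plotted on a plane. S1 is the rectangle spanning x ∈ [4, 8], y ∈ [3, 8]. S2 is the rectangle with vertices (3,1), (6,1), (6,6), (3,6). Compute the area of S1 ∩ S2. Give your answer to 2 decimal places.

6.00

|S1∩S2|: x∈[4,6], y∈[3,6] → 2·3 = 6.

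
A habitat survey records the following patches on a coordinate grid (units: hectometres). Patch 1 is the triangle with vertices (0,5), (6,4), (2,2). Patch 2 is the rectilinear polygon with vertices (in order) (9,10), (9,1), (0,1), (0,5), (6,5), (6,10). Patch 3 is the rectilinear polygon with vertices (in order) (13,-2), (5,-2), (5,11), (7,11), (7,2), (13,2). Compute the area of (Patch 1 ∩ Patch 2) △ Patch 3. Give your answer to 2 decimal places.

57.33

|Patch 1 ∩ Patch 2| = 8.
|(Patch 1 ∩ Patch 2) ∩ Patch 3| = 0.3333.
|(Patch 1 ∩ Patch 2) △ Patch 3| = 8 + 50 − 0.6667 = 57.33.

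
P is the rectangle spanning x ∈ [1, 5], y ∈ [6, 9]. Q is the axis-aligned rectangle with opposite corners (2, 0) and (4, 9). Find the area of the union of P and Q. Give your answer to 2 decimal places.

24.00

By inclusion–exclusion:
Individual areas: |P| = 12, |Q| = 18.
|P∩Q|: x∈[2,4], y∈[6,9] → 2·3 = 6.
|P ∪ Q| = 30 − 6 = 24.00.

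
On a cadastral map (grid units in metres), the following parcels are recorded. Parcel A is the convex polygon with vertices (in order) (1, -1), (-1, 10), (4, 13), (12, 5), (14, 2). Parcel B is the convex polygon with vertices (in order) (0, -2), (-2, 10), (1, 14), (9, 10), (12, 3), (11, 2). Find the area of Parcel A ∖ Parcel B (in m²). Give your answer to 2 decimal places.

|Parcel A| = 121, |Parcel A∩Parcel B| = 112.7943.
|Parcel A ∖ Parcel B| = |Parcel A| − |Parcel A∩Parcel B| = 121 − 112.7943 = 8.21.

8.21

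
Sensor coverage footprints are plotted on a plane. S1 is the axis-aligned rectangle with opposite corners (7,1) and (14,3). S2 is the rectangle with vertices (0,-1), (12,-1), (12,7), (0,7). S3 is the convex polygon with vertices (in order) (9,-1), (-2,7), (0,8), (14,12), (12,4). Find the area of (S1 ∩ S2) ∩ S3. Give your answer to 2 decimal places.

7.60

The region (S1 ∩ S2) ∩ S3 is the polygon with vertices (7,3), (11.4,3), (10.2,1), (7,1).
By the shoelace formula its area is 7.60.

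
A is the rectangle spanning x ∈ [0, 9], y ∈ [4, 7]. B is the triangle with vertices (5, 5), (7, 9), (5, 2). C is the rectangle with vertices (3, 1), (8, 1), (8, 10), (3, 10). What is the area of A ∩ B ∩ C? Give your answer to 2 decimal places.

The intersection is the polygon with vertices (5.571,4), (5,4), (5,5), (6,7), (6.429,7).
By the shoelace formula its area is 2.00.

2.00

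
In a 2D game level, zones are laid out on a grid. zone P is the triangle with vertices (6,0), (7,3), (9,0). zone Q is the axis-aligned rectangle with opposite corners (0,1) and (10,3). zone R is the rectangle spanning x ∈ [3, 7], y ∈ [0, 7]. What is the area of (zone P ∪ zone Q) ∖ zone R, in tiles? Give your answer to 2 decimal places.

13.67

|zone P ∪ zone Q| = 22.5.
|(zone P ∪ zone Q) ∩ zone R| = 8.8333.
|(zone P ∪ zone Q) ∖ zone R| = 22.5 − 8.8333 = 13.67.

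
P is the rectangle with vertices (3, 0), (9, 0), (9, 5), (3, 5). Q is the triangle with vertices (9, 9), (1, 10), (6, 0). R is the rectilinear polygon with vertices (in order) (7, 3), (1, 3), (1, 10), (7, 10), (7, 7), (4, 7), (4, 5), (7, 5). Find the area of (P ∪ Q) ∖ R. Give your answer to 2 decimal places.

33.58

|P ∪ Q| = 57.0833.
|(P ∪ Q) ∩ R| = 23.5.
|(P ∪ Q) ∖ R| = 57.0833 − 23.5 = 33.58.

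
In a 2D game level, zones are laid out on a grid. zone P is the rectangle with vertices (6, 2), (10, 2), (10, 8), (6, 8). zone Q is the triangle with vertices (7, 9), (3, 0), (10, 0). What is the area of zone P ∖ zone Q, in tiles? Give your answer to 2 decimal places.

10.35

|zone P| = 24, |zone P∩zone Q| = 13.6528.
|zone P ∖ zone Q| = |zone P| − |zone P∩zone Q| = 24 − 13.6528 = 10.35.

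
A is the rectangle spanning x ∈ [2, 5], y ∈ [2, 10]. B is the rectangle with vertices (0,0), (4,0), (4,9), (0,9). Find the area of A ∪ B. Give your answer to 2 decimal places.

46.00

By inclusion–exclusion:
Individual areas: |A| = 24, |B| = 36.
|A∩B|: x∈[2,4], y∈[2,9] → 2·7 = 14.
|A ∪ B| = 60 − 14 = 46.00.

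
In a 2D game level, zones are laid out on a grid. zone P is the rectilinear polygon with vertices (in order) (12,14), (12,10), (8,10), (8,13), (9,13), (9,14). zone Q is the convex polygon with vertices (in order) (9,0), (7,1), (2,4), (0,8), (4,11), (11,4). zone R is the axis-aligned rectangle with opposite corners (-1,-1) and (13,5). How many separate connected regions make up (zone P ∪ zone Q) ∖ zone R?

2

(zone P ∪ zone Q) ∖ zone R splits into 2 disjoint pieces (area 15, area 33.75).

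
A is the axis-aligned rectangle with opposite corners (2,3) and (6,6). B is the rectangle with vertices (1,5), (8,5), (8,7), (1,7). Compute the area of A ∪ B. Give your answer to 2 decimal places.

22.00

By inclusion–exclusion:
Individual areas: |A| = 12, |B| = 14.
|A∩B|: x∈[2,6], y∈[5,6] → 4·1 = 4.
|A ∪ B| = 26 − 4 = 22.00.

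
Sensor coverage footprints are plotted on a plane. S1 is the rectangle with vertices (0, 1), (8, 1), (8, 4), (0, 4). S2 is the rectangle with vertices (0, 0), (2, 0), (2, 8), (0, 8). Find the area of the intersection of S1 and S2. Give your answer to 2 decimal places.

|S1∩S2|: x∈[0,2], y∈[1,4] → 2·3 = 6.

6.00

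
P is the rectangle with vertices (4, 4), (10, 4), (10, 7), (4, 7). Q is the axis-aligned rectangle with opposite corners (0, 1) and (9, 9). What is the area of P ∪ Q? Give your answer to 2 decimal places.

By inclusion–exclusion:
Individual areas: |P| = 18, |Q| = 72.
|P∩Q|: x∈[4,9], y∈[4,7] → 5·3 = 15.
|P ∪ Q| = 90 − 15 = 75.00.

75.00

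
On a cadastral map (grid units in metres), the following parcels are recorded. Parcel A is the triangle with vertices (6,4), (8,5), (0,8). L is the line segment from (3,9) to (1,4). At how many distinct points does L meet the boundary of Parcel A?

2

The segment meets the boundary at (2.053,6.632), (2.261,7.152).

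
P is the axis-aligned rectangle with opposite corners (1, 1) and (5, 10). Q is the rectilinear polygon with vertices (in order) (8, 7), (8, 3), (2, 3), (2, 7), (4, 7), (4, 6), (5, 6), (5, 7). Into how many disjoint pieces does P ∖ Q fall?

P ∖ Q is a single connected region.

1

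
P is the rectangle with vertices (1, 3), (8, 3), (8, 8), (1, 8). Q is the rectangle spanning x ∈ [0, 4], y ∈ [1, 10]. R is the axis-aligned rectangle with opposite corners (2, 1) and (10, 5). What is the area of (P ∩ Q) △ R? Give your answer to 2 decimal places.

|P ∩ Q| = 15.
|(P ∩ Q) ∩ R| = 4.
|(P ∩ Q) △ R| = 15 + 32 − 8 = 39.00.

39.00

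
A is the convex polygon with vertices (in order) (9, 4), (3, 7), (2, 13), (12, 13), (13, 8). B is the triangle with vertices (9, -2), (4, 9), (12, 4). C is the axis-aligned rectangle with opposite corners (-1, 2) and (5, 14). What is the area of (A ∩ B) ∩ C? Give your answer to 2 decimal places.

The region (A ∩ B) ∩ C is the polygon with vertices (4,9), (5,8.375), (5,6.8).
By the shoelace formula its area is 0.79.

0.79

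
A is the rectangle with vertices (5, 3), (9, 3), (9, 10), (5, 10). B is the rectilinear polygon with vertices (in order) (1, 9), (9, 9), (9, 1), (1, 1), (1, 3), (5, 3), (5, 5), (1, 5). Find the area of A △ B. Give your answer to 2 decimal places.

36.00

|A| = 28, |B| = 56, |A∩B| = 24.
|A △ B| = |A| + |B| − 2·|A∩B| = 28 + 56 − 48 = 36.00.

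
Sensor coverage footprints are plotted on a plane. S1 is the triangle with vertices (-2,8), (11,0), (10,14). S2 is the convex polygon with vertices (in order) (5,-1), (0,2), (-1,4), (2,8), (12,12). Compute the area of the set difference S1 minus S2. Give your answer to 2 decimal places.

|S1| = 87, |S1∩S2| = 42.5991.
|S1 ∖ S2| = |S1| − |S1∩S2| = 87 − 42.5991 = 44.40.

44.40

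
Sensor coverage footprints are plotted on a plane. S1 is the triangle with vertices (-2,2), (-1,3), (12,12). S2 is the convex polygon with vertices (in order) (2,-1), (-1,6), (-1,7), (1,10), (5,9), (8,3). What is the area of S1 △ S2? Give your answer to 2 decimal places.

|S1| = 2, |S2| = 59.5, |S1∩S2| = 1.1386.
|S1 △ S2| = |S1| + |S2| − 2·|S1∩S2| = 2 + 59.5 − 2.2773 = 59.22.

59.22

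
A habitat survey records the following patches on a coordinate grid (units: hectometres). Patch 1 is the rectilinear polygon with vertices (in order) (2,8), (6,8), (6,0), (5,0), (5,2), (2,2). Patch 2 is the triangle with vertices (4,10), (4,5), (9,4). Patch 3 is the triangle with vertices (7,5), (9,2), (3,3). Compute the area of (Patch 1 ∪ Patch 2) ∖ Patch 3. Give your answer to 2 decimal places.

|Patch 1 ∪ Patch 2| = 32.1667.
|(Patch 1 ∪ Patch 2) ∩ Patch 3| = 3.3956.
|(Patch 1 ∪ Patch 2) ∖ Patch 3| = 32.1667 − 3.3956 = 28.77.

28.77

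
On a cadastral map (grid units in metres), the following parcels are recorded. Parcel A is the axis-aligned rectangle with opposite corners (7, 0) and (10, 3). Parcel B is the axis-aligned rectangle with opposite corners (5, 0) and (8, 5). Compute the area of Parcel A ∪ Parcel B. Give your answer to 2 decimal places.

By inclusion–exclusion:
Individual areas: |Parcel A| = 9, |Parcel B| = 15.
|Parcel A∩Parcel B|: x∈[7,8], y∈[0,3] → 1·3 = 3.
|Parcel A ∪ Parcel B| = 24 − 3 = 21.00.

21.00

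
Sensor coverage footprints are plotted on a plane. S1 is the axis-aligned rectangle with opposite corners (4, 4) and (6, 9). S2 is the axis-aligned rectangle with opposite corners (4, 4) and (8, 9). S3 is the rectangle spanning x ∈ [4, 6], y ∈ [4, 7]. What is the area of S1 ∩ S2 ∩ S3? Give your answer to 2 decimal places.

The intersection is the polygon with vertices (4,4), (4,7), (6,7), (6,4).
By the shoelace formula its area is 6.00.

6.00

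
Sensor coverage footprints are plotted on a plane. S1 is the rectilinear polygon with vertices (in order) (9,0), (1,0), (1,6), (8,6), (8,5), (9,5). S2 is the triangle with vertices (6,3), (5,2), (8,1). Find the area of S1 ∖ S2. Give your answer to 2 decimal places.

45.00

|S1| = 47, |S1∩S2| = 2.
|S1 ∖ S2| = |S1| − |S1∩S2| = 47 − 2 = 45.00.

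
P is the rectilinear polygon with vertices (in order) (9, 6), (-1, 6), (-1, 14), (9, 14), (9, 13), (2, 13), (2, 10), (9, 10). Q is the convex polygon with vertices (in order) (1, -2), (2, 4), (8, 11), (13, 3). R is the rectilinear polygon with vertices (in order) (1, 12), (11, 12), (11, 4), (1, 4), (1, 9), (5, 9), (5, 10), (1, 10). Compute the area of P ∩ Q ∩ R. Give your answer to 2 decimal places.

14.17

The intersection is the polygon with vertices (7.143,10), (8.625,10), (9,9.4), (9,6), (3.714,6).
By the shoelace formula its area is 14.17.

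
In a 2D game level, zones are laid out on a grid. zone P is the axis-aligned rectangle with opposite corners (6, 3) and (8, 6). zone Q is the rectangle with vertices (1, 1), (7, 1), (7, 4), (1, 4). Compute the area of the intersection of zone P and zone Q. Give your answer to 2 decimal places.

1.00

|zone P∩zone Q|: x∈[6,7], y∈[3,4] → 1·1 = 1.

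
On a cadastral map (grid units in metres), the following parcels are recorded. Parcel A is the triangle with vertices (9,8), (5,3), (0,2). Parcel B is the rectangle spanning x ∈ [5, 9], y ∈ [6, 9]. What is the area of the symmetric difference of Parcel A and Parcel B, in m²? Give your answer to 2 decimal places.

19.70

|Parcel A| = 10.5, |Parcel B| = 12, |Parcel A∩Parcel B| = 1.4.
|Parcel A △ Parcel B| = |Parcel A| + |Parcel B| − 2·|Parcel A∩Parcel B| = 10.5 + 12 − 2.8 = 19.70.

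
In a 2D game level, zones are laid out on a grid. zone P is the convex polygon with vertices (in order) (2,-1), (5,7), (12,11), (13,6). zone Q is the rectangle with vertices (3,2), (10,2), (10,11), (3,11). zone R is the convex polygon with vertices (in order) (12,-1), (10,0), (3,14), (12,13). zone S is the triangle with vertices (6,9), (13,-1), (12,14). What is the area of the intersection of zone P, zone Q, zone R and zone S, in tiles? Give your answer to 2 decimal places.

The intersection is the polygon with vertices (10,4.091), (9.61,3.843), (6.714,7.98), (10,9.857).
By the shoelace formula its area is 10.64.

10.64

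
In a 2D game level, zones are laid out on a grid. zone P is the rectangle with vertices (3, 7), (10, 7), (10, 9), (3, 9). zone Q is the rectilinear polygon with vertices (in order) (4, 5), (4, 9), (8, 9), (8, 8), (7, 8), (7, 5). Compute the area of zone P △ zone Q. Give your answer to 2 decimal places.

13.00

|zone P| = 14, |zone Q| = 13, |zone P∩zone Q| = 7.
|zone P △ zone Q| = |zone P| + |zone Q| − 2·|zone P∩zone Q| = 14 + 13 − 14 = 13.00.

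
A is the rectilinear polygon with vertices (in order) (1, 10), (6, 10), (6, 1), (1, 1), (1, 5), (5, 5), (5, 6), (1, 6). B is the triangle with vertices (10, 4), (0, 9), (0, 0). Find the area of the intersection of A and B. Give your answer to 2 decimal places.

24.80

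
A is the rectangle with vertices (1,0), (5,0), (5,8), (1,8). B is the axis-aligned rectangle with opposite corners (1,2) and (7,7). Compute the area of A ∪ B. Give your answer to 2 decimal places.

By inclusion–exclusion:
Individual areas: |A| = 32, |B| = 30.
|A∩B|: x∈[1,5], y∈[2,7] → 4·5 = 20.
|A ∪ B| = 62 − 20 = 42.00.

42.00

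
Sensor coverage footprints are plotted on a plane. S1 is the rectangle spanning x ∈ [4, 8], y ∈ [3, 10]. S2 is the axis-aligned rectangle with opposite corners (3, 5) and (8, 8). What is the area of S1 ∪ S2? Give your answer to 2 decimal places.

By inclusion–exclusion:
Individual areas: |S1| = 28, |S2| = 15.
|S1∩S2|: x∈[4,8], y∈[5,8] → 4·3 = 12.
|S1 ∪ S2| = 43 − 12 = 31.00.

31.00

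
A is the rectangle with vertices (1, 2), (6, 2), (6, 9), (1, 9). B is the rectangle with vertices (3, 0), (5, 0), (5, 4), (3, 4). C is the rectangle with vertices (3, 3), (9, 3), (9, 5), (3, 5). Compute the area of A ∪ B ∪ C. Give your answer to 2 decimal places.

45.00

By inclusion–exclusion:
Individual areas: |A| = 35, |B| = 8, |C| = 12.
|A∩B|: x∈[3,5], y∈[2,4] → 2·2 = 4.
|A∩C|: x∈[3,6], y∈[3,5] → 3·2 = 6.
|B∩C|: x∈[3,5], y∈[3,4] → 2·1 = 2.
|A∩B∩C| = 2.
|A ∪ B ∪ C| = 55 − 12 + 2 = 45.00.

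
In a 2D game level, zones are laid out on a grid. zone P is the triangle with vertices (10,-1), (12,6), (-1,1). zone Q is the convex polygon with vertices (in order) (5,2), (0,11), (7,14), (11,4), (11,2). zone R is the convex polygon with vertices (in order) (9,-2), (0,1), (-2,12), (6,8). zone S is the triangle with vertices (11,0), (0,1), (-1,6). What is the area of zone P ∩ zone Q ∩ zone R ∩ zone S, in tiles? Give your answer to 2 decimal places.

The intersection is the polygon with vertices (4.401,3.078), (4.652,3.174), (7,2), (5,2).
By the shoelace formula its area is 1.34.

1.34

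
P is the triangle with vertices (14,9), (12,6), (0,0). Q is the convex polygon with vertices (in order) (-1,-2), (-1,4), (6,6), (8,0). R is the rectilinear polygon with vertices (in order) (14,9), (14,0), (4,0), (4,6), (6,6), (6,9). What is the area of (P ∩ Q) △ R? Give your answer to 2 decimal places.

83.06

|P ∩ Q| = 3.2269.
|(P ∩ Q) ∩ R| = 2.084.
|(P ∩ Q) △ R| = 3.2269 + 84 − 4.1681 = 83.06.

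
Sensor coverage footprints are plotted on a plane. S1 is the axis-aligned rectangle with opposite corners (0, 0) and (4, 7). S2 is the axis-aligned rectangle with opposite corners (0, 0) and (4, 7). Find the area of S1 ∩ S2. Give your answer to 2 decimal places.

28.00

|S1∩S2|: x∈[0,4], y∈[0,7] → 4·7 = 28.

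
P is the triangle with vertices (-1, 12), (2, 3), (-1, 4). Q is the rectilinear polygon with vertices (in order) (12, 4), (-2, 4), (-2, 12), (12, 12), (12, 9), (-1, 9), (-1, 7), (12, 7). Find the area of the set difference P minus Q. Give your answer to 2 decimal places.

4.00

|P| = 12, |P∩Q| = 8.
|P ∖ Q| = |P| − |P∩Q| = 12 − 8 = 4.00.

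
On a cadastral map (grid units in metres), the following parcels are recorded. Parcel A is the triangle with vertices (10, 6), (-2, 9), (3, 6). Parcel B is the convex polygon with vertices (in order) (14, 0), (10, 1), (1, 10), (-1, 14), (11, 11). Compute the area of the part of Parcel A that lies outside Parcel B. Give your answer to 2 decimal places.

6.33

|Parcel A| = 10.5, |Parcel A∩Parcel B| = 4.1667.
|Parcel A ∖ Parcel B| = |Parcel A| − |Parcel A∩Parcel B| = 10.5 − 4.1667 = 6.33.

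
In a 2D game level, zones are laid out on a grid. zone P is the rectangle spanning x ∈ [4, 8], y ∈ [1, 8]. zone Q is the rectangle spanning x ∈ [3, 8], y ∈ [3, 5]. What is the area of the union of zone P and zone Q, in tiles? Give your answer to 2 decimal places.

30.00

By inclusion–exclusion:
Individual areas: |zone P| = 28, |zone Q| = 10.
|zone P∩zone Q|: x∈[4,8], y∈[3,5] → 4·2 = 8.
|zone P ∪ zone Q| = 38 − 8 = 30.00.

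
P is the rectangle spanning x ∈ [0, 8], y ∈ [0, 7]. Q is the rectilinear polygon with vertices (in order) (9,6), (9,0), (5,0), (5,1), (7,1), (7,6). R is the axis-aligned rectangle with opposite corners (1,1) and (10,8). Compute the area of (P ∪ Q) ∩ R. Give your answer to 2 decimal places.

The region (P ∪ Q) ∩ R is the polygon with vertices (8,7), (8,6), (9,6), (9,1), (1,1), (1,7).
By the shoelace formula its area is 47.00.

47.00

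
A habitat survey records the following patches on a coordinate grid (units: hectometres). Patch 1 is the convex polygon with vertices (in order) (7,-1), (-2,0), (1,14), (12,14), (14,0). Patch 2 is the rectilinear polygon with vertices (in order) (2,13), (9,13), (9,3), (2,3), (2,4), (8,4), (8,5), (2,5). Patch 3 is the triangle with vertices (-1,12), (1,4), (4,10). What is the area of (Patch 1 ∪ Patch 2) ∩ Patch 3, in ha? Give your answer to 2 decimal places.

The region (Patch 1 ∪ Patch 2) ∩ Patch 3 is the polygon with vertices (0.447,11.421), (4,10), (1,4), (-0.154,8.615).
By the shoelace formula its area is 15.80.

15.80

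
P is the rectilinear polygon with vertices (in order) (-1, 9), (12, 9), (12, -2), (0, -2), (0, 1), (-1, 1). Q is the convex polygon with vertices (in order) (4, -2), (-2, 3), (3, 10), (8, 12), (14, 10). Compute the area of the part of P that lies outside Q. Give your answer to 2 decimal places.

53.37

|P| = 140, |P∩Q| = 86.6262.
|P ∖ Q| = |P| − |P∩Q| = 140 − 86.6262 = 53.37.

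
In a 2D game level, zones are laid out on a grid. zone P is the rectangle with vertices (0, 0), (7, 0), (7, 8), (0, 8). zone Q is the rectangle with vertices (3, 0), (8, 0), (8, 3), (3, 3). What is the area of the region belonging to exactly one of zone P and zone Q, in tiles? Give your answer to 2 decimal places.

|zone P∩zone Q|: x∈[3,7], y∈[0,3] → 4·3 = 12.
|zone P △ zone Q| = |zone P| + |zone Q| − 2·|zone P∩zone Q| = 56 + 15 − 24 = 47.00.

47.00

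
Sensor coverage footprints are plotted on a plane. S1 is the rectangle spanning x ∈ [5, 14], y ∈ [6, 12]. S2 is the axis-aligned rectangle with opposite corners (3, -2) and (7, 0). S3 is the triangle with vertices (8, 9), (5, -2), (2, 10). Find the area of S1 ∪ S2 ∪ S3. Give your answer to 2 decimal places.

86.93

By inclusion–exclusion:
Individual areas: |S1| = 54, |S2| = 8, |S3| = 34.5.
|S1∩S2| = 0 (no overlap).
|S1∩S3| = 8.5227.
|S2∩S3| = 1.0455.
|S1∩S2∩S3| = 0.
|S1 ∪ S2 ∪ S3| = 96.5 − 9.5682 + 0 = 86.93.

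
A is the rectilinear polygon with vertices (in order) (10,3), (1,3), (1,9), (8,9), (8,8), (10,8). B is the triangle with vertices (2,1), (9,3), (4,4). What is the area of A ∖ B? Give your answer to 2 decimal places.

49.17

|A| = 52, |A∩B| = 2.8333.
|A ∖ B| = |A| − |A∩B| = 52 − 2.8333 = 49.17.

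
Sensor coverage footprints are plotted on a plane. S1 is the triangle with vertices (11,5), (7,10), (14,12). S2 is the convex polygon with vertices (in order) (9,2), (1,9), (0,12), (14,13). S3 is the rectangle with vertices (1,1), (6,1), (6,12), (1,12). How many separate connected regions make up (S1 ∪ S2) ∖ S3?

(S1 ∪ S2) ∖ S3 is a single connected region.

1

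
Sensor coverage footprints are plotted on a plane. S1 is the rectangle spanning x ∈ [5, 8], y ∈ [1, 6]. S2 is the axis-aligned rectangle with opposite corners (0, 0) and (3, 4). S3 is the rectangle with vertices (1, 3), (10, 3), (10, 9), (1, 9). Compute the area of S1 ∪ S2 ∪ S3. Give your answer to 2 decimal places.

By inclusion–exclusion:
Individual areas: |S1| = 15, |S2| = 12, |S3| = 54.
|S1∩S2| = 0 (no overlap).
|S1∩S3|: x∈[5,8], y∈[3,6] → 3·3 = 9.
|S2∩S3|: x∈[1,3], y∈[3,4] → 2·1 = 2.
|S1∩S2∩S3| = 0.
|S1 ∪ S2 ∪ S3| = 81 − 11 + 0 = 70.00.

70.00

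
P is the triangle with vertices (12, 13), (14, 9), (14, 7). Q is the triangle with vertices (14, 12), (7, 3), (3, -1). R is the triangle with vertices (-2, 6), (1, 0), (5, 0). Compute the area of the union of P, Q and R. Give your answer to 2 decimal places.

By inclusion–exclusion:
Individual areas: |P| = 2, |Q| = 4, |R| = 12.
|P∩Q| = 0.0277.
|P∩R| = 0.
|Q∩R| = 0.1.
|P∩Q∩R| = 0.
|P ∪ Q ∪ R| = 18 − 0.1277 + 0 = 17.87.

17.87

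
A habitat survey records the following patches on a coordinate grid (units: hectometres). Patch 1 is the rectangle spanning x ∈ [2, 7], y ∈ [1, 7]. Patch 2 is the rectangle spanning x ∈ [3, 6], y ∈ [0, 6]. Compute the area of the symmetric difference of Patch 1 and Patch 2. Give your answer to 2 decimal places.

|Patch 1∩Patch 2|: x∈[3,6], y∈[1,6] → 3·5 = 15.
|Patch 1 △ Patch 2| = |Patch 1| + |Patch 2| − 2·|Patch 1∩Patch 2| = 30 + 18 − 30 = 18.00.

18.00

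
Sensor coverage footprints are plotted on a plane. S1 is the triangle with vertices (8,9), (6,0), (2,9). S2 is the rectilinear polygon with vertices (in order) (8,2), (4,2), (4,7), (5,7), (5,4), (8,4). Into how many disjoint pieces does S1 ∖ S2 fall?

2

S1 ∖ S2 splits into 2 disjoint pieces (area 18.7222, area 1.3333).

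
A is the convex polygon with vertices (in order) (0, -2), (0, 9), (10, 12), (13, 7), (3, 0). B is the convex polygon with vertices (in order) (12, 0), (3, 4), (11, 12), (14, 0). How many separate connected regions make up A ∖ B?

2

A ∖ B splits into 2 disjoint pieces (area 62.6778, area 0.9711).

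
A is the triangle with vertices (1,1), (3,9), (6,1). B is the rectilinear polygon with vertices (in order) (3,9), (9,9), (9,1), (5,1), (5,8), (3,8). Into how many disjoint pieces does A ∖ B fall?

A ∖ B is a single connected region.

1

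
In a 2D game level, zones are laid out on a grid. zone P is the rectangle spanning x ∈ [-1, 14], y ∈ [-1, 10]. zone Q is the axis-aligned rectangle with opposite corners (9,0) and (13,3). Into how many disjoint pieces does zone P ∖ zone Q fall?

zone P ∖ zone Q is a single connected region.

1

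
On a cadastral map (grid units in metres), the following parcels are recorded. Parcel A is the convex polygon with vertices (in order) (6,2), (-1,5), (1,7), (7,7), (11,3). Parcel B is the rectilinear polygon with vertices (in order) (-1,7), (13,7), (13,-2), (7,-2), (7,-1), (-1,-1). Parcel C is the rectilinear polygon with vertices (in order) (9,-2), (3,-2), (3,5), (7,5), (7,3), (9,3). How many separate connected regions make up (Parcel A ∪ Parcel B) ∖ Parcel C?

1

(Parcel A ∪ Parcel B) ∖ Parcel C is a single connected region.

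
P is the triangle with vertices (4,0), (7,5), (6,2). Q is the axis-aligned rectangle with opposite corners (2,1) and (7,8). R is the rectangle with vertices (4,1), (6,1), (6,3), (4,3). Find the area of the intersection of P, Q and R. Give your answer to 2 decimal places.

The intersection is the polygon with vertices (5,1), (4.6,1), (5.8,3), (6,3), (6,2).
By the shoelace formula its area is 1.10.

1.10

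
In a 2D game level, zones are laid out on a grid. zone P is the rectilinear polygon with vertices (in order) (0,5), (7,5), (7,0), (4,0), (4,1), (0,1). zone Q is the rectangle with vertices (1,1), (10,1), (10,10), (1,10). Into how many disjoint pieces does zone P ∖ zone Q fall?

zone P ∖ zone Q splits into 2 disjoint pieces (area 4, area 3).

2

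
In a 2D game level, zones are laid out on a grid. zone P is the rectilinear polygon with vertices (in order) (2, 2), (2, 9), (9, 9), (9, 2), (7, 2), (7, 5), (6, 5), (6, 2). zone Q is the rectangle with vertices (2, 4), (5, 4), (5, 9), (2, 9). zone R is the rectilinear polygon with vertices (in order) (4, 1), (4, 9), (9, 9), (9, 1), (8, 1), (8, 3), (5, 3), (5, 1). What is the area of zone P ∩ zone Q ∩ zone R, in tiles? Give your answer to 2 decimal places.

The intersection is the polygon with vertices (5,9), (5,4), (4,4), (4,9).
By the shoelace formula its area is 5.00.

5.00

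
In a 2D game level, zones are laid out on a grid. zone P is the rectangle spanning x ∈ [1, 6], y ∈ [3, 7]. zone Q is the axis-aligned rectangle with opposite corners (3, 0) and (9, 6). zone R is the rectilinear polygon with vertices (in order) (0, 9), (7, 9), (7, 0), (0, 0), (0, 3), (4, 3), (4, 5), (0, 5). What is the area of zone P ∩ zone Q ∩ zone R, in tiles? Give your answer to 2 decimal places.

7.00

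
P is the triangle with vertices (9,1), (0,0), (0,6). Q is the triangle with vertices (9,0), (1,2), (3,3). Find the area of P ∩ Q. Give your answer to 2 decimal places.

5.43

The intersection is the polygon with vertices (6.231,0.692), (1,2), (3,3), (7.364,0.818).
By the shoelace formula its area is 5.43.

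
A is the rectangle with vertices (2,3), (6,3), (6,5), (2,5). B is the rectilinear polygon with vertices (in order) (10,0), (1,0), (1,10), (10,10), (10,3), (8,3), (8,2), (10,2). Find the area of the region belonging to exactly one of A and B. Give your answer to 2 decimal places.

|A| = 8, |B| = 88, |A∩B| = 8.
|A △ B| = |A| + |B| − 2·|A∩B| = 8 + 88 − 16 = 80.00.

80.00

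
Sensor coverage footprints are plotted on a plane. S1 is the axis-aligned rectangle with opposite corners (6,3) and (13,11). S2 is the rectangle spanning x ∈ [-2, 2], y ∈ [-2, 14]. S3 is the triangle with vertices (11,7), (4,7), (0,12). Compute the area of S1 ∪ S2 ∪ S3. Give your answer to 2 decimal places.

By inclusion–exclusion:
Individual areas: |S1| = 56, |S2| = 64, |S3| = 17.5.
|S1∩S2| = 0 (no overlap).
|S1∩S3| = 5.6818.
|S2∩S3| = 1.5909.
|S1∩S2∩S3| = 0.
|S1 ∪ S2 ∪ S3| = 137.5 − 7.2727 + 0 = 130.23.

130.23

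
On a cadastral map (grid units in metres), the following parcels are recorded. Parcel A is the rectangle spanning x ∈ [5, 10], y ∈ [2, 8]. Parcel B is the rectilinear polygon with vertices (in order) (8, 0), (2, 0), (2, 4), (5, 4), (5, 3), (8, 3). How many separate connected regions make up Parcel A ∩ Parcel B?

Parcel A ∩ Parcel B is a single connected region.

1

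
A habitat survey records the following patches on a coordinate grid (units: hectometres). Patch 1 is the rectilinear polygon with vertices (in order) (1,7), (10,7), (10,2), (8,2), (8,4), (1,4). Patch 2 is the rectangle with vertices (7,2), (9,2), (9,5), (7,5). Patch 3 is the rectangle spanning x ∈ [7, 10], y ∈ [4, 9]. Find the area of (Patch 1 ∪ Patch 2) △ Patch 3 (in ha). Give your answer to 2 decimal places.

30.00

|Patch 1 ∪ Patch 2| = 33.
|(Patch 1 ∪ Patch 2) ∩ Patch 3| = 9.
|(Patch 1 ∪ Patch 2) △ Patch 3| = 33 + 15 − 18 = 30.00.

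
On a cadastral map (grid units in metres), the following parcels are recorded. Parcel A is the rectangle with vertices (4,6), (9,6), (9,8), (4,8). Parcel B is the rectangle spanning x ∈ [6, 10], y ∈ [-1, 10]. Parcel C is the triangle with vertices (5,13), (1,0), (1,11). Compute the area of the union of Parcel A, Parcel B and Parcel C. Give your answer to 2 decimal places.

By inclusion–exclusion:
Individual areas: |Parcel A| = 10, |Parcel B| = 44, |Parcel C| = 22.
|Parcel A∩Parcel B|: x∈[6,9], y∈[6,8] → 3·2 = 6.
|Parcel A∩Parcel C| = 0.
|Parcel B∩Parcel C| = 0.
|Parcel A∩Parcel B∩Parcel C| = 0.
|Parcel A ∪ Parcel B ∪ Parcel C| = 76 − 6 + 0 = 70.00.

70.00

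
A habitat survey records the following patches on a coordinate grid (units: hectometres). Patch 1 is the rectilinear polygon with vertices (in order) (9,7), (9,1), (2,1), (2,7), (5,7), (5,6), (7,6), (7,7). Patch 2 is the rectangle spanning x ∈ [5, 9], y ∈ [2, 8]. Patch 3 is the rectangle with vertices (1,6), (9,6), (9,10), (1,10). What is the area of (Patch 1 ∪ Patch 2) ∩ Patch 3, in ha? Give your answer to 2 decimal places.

The region (Patch 1 ∪ Patch 2) ∩ Patch 3 is the polygon with vertices (2,7), (5,7), (5,8), (9,8), (9,7), (9,6), (2,6).
By the shoelace formula its area is 11.00.

11.00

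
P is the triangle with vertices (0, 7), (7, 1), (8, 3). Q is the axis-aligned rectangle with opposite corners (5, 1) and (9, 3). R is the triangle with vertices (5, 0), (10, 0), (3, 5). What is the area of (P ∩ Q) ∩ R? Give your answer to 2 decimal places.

The region (P ∩ Q) ∩ R is the polygon with vertices (5,3), (5.8,3), (7.421,1.842), (7,1), (5,2.714).
By the shoelace formula its area is 2.01.

2.01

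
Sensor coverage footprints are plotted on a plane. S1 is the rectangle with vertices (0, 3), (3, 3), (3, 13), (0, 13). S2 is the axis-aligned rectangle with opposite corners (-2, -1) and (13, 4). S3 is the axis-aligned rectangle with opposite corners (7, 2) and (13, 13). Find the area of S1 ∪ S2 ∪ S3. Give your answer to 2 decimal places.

By inclusion–exclusion:
Individual areas: |S1| = 30, |S2| = 75, |S3| = 66.
|S1∩S2|: x∈[0,3], y∈[3,4] → 3·1 = 3.
|S1∩S3| = 0 (no overlap).
|S2∩S3|: x∈[7,13], y∈[2,4] → 6·2 = 12.
|S1∩S2∩S3| = 0.
|S1 ∪ S2 ∪ S3| = 171 − 15 + 0 = 156.00.

156.00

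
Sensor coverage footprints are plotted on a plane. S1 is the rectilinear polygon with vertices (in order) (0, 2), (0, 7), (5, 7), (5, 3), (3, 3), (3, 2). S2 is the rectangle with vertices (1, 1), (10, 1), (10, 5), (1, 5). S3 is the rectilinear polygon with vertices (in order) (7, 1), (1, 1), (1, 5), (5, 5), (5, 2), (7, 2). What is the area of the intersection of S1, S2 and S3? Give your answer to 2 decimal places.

The intersection is the polygon with vertices (3,3), (3,2), (1,2), (1,5), (5,5), (5,3).
By the shoelace formula its area is 10.00.

10.00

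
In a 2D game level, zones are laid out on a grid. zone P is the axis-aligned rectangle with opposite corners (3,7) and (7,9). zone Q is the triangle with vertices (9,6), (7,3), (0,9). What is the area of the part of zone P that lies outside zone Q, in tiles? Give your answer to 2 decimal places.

6.50

|zone P| = 8, |zone P∩zone Q| = 1.5.
|zone P ∖ zone Q| = |zone P| − |zone P∩zone Q| = 8 − 1.5 = 6.50.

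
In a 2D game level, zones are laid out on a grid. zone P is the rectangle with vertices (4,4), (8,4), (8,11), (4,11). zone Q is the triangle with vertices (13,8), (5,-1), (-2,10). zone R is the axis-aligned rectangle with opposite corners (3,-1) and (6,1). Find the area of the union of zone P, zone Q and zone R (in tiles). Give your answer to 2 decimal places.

87.06

By inclusion–exclusion:
Individual areas: |zone P| = 28, |zone Q| = 75.5, |zone R| = 6.
|zone P∩zone Q| = 19.7333.
|zone P∩zone R| = 0 (no overlap).
|zone Q∩zone R| = 2.7102.
|zone P∩zone Q∩zone R| = 0.
|zone P ∪ zone Q ∪ zone R| = 109.5 − 22.4436 + 0 = 87.06.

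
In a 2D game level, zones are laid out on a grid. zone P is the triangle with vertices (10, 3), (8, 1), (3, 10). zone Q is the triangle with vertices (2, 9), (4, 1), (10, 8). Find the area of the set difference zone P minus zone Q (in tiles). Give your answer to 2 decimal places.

7.91

|zone P| = 14, |zone P∩zone Q| = 6.0867.
|zone P ∖ zone Q| = |zone P| − |zone P∩zone Q| = 14 − 6.0867 = 7.91.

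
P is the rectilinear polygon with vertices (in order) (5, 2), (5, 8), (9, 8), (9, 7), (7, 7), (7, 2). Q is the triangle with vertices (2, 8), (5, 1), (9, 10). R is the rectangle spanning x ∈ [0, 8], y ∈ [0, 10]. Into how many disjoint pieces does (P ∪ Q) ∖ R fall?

1

(P ∪ Q) ∖ R is a single connected region.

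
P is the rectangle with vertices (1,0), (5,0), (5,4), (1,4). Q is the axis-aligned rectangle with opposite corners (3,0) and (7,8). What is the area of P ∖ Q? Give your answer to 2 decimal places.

|P∩Q|: x∈[3,5], y∈[0,4] → 2·4 = 8.
|P| = 16.
|P ∖ Q| = |P| − |P∩Q| = 16 − 8 = 8.00.

8.00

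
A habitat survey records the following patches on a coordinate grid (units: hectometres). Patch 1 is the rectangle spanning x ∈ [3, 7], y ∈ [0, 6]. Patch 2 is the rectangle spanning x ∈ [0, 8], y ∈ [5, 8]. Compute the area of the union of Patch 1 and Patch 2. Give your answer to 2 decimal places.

By inclusion–exclusion:
Individual areas: |Patch 1| = 24, |Patch 2| = 24.
|Patch 1∩Patch 2|: x∈[3,7], y∈[5,6] → 4·1 = 4.
|Patch 1 ∪ Patch 2| = 48 − 4 = 44.00.

44.00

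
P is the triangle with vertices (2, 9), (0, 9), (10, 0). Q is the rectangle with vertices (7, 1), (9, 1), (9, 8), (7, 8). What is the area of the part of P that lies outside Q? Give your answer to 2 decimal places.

8.11

|P| = 9, |P∩Q| = 0.8944.
|P ∖ Q| = |P| − |P∩Q| = 9 − 0.8944 = 8.11.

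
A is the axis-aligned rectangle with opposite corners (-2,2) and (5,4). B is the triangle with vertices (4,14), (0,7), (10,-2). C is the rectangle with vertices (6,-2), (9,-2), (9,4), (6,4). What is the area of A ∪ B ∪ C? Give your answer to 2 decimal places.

74.58

By inclusion–exclusion:
Individual areas: |A| = 14, |B| = 53, |C| = 18.
|A∩B| = 1.25.
|A∩C| = 0 (no overlap).
|B∩C| = 9.1667.
|A∩B∩C| = 0.
|A ∪ B ∪ C| = 85 − 10.4167 + 0 = 74.58.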